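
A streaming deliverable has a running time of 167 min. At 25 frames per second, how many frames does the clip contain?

250500 frames

167 min = 10020 s.
Frames = 10020 × 25 = 250500.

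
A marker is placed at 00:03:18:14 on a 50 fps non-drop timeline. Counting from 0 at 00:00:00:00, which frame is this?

frame 9914

Total seconds to the label: (0 × 3600 + 3 × 60 + 18) = 198.
Frame index = 198 × 50 + 14 = 9914.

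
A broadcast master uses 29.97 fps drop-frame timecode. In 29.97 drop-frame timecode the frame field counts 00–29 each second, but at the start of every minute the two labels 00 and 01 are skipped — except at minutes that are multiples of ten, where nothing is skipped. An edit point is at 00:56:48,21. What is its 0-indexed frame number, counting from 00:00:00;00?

102159

As if non-drop at 30 labels/s: (0 × 3600 + 56 × 60 + 48) × 30 + 21 = 102261.
Minute boundaries passed: 56; those not divisible by 10: 56 − 5 = 51; dropped labels = 2 × 51 = 102.
Actual frame index = 102261 − 102 = 102159.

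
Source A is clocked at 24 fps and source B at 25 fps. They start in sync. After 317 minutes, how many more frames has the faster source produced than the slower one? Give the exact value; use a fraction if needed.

317 min = 19020 s.
A emits 24 × 19020 = 456480 frames; B emits 25 × 19020 = 475500.
Difference = 19020 frames; B is ahead of A.

19020 frames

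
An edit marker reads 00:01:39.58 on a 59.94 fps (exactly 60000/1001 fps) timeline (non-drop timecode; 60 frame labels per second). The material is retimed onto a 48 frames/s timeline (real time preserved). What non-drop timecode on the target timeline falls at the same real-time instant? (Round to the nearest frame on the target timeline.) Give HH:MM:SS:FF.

00:01:40:03

Source frame index: (0×3600 + 1×60 + 39) × 60 + 58 = 5998.
Real time: 5998 / (60000/1001) = 3001999/30000 s.
Target frame: (3001999/30000) × (48) = 3001999/625 ≈ 4803.198 → 4803.
At 48 labels/s: frame 4803 → 00:01:40:03.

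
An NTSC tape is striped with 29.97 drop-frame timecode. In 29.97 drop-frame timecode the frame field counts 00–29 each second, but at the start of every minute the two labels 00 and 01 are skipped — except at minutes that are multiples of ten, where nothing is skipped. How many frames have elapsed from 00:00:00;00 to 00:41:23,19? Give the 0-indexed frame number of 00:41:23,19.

74435

As if non-drop at 30 labels/s: (0 × 3600 + 41 × 60 + 23) × 30 + 19 = 74509.
Minute boundaries passed: 41; those not divisible by 10: 41 − 4 = 37; dropped labels = 2 × 37 = 74.
Actual frame index = 74509 − 74 = 74435.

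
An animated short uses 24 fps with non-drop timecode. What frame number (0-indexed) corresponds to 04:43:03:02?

frame 407594

Total seconds to the label: (4 × 3600 + 43 × 60 + 3) = 16983.
Frame index = 16983 × 24 + 2 = 407594.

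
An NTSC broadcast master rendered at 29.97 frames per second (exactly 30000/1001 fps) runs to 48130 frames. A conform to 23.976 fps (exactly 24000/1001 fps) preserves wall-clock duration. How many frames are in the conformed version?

Target frames = source frames × (target rate / source rate) = 48130 × (24000/1001)/(30000/1001) = 48130 × 4/5 = 38504.

38504 frames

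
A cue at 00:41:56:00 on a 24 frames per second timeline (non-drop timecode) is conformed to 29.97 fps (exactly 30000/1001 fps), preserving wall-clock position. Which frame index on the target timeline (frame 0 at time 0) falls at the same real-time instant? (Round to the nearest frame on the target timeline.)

frame 75405

Source frame index: (0×3600 + 41×60 + 56) × 24 + 0 = 60384.
Real time: 60384 / (24) = 2516 s.
Target frame: (2516) × (30000/1001) = 75480000/1001 ≈ 75404.595 → 75405.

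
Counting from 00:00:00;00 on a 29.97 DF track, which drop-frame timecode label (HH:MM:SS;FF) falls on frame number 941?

00:00:31;11

Each 10-minute DF block holds 10 × 60 × 30 − 9 × 2 = 17982 frames. 941 ÷ 17982 → 0 full blocks, remainder 941.
Within the partial block the first minute is 1800 frames and each further minute 1798, so 0 further minute boundaries passed. Total skipped labels = 18 × 0 + 2 × 0 = 0.
Non-drop label index = 941 + 0 = 941; at 30 labels/s that is 00:00:31:11, i.e. DF 00:00:31;11.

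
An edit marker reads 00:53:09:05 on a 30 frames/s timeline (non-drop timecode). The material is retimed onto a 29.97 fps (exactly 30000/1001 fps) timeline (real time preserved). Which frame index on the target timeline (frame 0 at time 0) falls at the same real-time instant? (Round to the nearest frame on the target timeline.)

frame 95579

Source frame index: (0×3600 + 53×60 + 9) × 30 + 5 = 95675.
Real time: 95675 / (30) = 19135/6 s.
Target frame: (19135/6) × (30000/1001) = 95675000/1001 ≈ 95579.421 → 95579.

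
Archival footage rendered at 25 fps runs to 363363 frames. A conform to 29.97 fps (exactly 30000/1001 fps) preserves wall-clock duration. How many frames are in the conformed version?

Target frames = source frames × (target rate / source rate) = 363363 × (30000/1001)/(25) = 363363 × 1200/1001 = 435600.

435600 frames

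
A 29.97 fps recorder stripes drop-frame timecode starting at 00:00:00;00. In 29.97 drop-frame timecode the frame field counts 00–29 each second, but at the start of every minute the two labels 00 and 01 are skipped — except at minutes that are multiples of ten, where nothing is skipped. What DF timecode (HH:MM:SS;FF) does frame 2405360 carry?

Ten DF minutes hold 17982 frames, so frame 2405360 lies in block 133 (frames 2391606–2409587) with 13754 frames into that block.
The block's first minute is 1800 frames and the rest 1798 each; 13754 frames reaches minute 7, so 133 × 18 + 7 × 2 = 2408 labels have been skipped so far.
Adding those back, label number 2405360 + 2408 = 2407768 at 30 labels/s is 80258 s + 28 f = 22 h 17 min 38 s frame 28, i.e. 22:17:38;28.

22:17:38;28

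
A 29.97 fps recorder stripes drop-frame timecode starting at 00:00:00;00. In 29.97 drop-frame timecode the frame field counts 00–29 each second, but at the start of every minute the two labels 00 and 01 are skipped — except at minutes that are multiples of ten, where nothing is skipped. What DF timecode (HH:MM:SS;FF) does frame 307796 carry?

02:51:10;04

Ten DF minutes hold 17982 frames, so frame 307796 lies in block 17 (frames 305694–323675) with 2102 frames into that block.
The block's first minute is 1800 frames and the rest 1798 each; 2102 frames reaches minute 1, so 17 × 18 + 1 × 2 = 308 labels have been skipped so far.
Adding those back, label number 307796 + 308 = 308104 at 30 labels/s is 10270 s + 4 f = 2 h 51 min 10 s frame 4, i.e. 02:51:10;04.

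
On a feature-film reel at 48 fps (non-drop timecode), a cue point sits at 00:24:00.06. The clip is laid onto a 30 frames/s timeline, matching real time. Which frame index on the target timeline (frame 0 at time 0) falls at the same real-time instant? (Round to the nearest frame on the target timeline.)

frame 43204

Source frame index: (0×3600 + 24×60 + 0) × 48 + 6 = 69126.
Real time: 69126 / (48) = 11521/8 s.
Target frame: (11521/8) × (30) = 172815/4 ≈ 43203.750 → 43204.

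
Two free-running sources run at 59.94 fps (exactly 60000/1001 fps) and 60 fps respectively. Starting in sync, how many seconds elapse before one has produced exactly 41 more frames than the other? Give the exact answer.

41041/60 seconds

The gap grows by |60 − 60000/1001| = 60/1001 frames per second.
Time for a 41-frame gap: 41 ÷ (60/1001) = 41041/60 s.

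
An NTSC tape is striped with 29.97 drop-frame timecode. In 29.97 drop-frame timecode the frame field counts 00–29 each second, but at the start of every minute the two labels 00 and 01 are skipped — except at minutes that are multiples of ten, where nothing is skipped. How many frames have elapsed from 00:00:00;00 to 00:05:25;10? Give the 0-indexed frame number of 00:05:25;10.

Complete 10-minute blocks: 0, each 17982 frames → 0.
Remaining 5 whole minutes in the current block: 1800 + 4 × 1798 = 8992 frames.
Within the current minute: 25 × 30 + 10 − 2 = 758 (labels ;00/;01 skipped at this minute). Total = 0 + 8992 + 758 = 9750.

9750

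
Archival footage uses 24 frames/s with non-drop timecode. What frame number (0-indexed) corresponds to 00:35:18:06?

Total seconds to the label: (0 × 3600 + 35 × 60 + 18) = 2118.
Frame index = 2118 × 24 + 6 = 50838.

frame 50838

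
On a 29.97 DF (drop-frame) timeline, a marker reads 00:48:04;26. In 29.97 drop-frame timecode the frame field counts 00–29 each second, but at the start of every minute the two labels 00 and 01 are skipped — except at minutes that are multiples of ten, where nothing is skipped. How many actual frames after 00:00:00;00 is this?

86458

Complete 10-minute blocks: 4, each 17982 frames → 71928.
Remaining 8 whole minutes in the current block: 1800 + 7 × 1798 = 14386 frames.
Within the current minute: 4 × 30 + 26 − 2 = 144 (labels ;00/;01 skipped at this minute). Total = 71928 + 14386 + 144 = 86458.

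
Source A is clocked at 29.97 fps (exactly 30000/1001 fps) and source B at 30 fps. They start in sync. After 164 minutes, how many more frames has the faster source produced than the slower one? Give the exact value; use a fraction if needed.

295200/1001 frames

164 min = 9840 s.
A emits 30000/1001 × 9840 = 295200000/1001 frames; B emits 30 × 9840 = 295200.
Difference = 295200/1001 frames (≈ 294.9051); B is ahead of A.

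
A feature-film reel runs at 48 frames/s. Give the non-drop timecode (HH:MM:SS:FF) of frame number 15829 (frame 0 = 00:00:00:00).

00:05:29:37

15829 ÷ 48 = 329 full seconds, remainder 37 frames.
329 s = 0 h 5 min 29 s.
Timecode: 00:05:29:37.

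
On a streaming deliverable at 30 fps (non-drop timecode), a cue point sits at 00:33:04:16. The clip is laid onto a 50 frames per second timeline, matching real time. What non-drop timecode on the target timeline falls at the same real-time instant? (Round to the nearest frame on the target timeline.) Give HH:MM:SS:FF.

Source frame index: (0×3600 + 33×60 + 4) × 30 + 16 = 59536.
Real time: 59536 / (30) = 29768/15 s.
Target frame: (29768/15) × (50) = 297680/3 ≈ 99226.667 → 99227.
At 50 labels/s: frame 99227 → 00:33:04:27.

00:33:04:27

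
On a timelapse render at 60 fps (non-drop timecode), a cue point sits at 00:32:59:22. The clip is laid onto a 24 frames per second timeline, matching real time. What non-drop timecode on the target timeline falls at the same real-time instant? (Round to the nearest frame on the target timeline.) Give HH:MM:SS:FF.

Source frame index: (0×3600 + 32×60 + 59) × 60 + 22 = 118762.
Real time: 118762 / (60) = 59381/30 s.
Target frame: (59381/30) × (24) = 237524/5 ≈ 47504.800 → 47505.
At 24 labels/s: frame 47505 → 00:32:59:09.

00:32:59:09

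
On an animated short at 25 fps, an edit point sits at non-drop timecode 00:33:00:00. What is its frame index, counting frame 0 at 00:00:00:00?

49500

Total seconds to the label: (0 × 3600 + 33 × 60 + 0) = 1980.
Frame index = 1980 × 25 + 0 = 49500.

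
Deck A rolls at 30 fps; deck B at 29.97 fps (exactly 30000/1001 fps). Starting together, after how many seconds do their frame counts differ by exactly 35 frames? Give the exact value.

7007/6 seconds

The gap grows by |30000/1001 − 30| = 30/1001 frames per second.
Time for a 35-frame gap: 35 ÷ (30/1001) = 7007/6 s.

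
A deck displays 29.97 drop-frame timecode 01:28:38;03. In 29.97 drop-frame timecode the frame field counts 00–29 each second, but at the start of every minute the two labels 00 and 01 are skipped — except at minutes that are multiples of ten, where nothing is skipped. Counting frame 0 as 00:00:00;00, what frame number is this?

Complete 10-minute blocks: 8, each 17982 frames → 143856.
Remaining 8 whole minutes in the current block: 1800 + 7 × 1798 = 14386 frames.
Within the current minute: 38 × 30 + 3 − 2 = 1141 (labels ;00/;01 skipped at this minute). Total = 143856 + 14386 + 1141 = 159383.

159383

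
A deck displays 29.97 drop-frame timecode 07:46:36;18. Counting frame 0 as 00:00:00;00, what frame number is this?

Complete 10-minute blocks: 46, each 17982 frames → 827172.
Remaining 6 whole minutes in the current block: 1800 + 5 × 1798 = 10790 frames.
Within the current minute: 36 × 30 + 18 − 2 = 1096 (labels ;00/;01 skipped at this minute). Total = 827172 + 10790 + 1096 = 839058.

839058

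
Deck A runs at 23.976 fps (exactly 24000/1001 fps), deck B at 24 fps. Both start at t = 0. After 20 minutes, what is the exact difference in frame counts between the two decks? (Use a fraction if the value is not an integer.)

20 min = 1200 s.
A emits 24000/1001 × 1200 = 28800000/1001 frames; B emits 24 × 1200 = 28800.
Difference = 28800/1001 frames (≈ 28.7712); B is ahead of A.

28800/1001 frames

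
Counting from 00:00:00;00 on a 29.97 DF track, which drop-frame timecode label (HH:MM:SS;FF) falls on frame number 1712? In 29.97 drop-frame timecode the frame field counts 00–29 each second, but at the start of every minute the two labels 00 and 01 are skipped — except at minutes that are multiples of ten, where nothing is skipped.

00:00:57;02

Ten DF minutes hold 17982 frames, so frame 1712 lies in block 0 (frames 0–17981) with 1712 frames into that block.
The block's first minute is 1800 frames and the rest 1798 each; 1712 frames reaches minute 0, so 0 × 18 + 0 × 2 = 0 labels have been skipped so far.
Adding those back, label number 1712 + 0 = 1712 at 30 labels/s is 57 s + 2 f = 0 h 0 min 57 s frame 2, i.e. 00:00:57;02.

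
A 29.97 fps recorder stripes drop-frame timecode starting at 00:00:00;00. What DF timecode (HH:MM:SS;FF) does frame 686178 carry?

06:21:35;14

Ten DF minutes hold 17982 frames, so frame 686178 lies in block 38 (frames 683316–701297) with 2862 frames into that block.
The block's first minute is 1800 frames and the rest 1798 each; 2862 frames reaches minute 1, so 38 × 18 + 1 × 2 = 686 labels have been skipped so far.
Adding those back, label number 686178 + 686 = 686864 at 30 labels/s is 22895 s + 14 f = 6 h 21 min 35 s frame 14, i.e. 06:21:35;14.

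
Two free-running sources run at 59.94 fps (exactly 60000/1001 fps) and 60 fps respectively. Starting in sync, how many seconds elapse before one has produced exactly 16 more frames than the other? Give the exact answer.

4004/15 seconds

The gap grows by |60 − 60000/1001| = 60/1001 frames per second.
Time for a 16-frame gap: 16 ÷ (60/1001) = 4004/15 s.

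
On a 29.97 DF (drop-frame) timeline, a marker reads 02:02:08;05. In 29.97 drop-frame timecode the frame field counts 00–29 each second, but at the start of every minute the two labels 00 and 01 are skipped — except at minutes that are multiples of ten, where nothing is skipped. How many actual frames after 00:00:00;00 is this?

As if non-drop at 30 labels/s: (2 × 3600 + 2 × 60 + 8) × 30 + 5 = 219845.
Minute boundaries passed: 122; those not divisible by 10: 122 − 12 = 110; dropped labels = 2 × 110 = 220.
Actual frame index = 219845 − 220 = 219625.

219625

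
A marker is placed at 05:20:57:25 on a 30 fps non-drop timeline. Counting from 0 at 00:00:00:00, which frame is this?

577735

Total seconds to the label: (5 × 3600 + 20 × 60 + 57) = 19257.
Frame index = 19257 × 30 + 25 = 577735.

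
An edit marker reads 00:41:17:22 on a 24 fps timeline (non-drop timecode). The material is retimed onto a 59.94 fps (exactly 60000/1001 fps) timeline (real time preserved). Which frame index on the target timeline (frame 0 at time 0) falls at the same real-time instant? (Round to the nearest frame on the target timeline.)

Source frame index: (0×3600 + 41×60 + 17) × 24 + 22 = 59470.
Real time: 59470 / (24) = 29735/12 s.
Target frame: (29735/12) × (60000/1001) = 148675000/1001 ≈ 148526.474 → 148526.

frame 148526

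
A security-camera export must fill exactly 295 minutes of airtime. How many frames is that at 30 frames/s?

295 min = 17700 s.
Frames = 17700 × 30 = 531000.

531000 frames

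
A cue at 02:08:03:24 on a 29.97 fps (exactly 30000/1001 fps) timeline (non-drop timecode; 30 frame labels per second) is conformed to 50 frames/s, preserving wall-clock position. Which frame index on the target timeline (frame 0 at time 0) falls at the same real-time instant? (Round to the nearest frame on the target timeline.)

Source frame index: (2×3600 + 8×60 + 3) × 30 + 24 = 230514.
Real time: 230514 / (30000/1001) = 38457419/5000 s.
Target frame: (38457419/5000) × (50) = 38457419/100 ≈ 384574.190 → 384574.

frame 384574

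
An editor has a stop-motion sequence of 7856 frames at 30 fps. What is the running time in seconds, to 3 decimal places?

261.867 seconds

Running time = 7856 × 1/30 = 3928/15 s ≈ 261.867 s.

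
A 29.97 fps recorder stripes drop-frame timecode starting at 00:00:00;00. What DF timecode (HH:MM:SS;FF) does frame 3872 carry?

00:02:09;06

Each 10-minute DF block holds 10 × 60 × 30 − 9 × 2 = 17982 frames. 3872 ÷ 17982 → 0 full blocks, remainder 3872.
Within the partial block the first minute is 1800 frames and each further minute 1798, so 2 further minute boundaries passed. Total skipped labels = 18 × 0 + 2 × 2 = 4.
Non-drop label index = 3872 + 4 = 3876; at 30 labels/s that is 00:02:09:06, i.e. DF 00:02:09;06.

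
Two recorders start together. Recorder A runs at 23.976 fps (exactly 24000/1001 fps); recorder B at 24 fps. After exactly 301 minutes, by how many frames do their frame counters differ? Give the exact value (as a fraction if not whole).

61920/143 frames

301 min = 18060 s.
A emits 24000/1001 × 18060 = 61920000/143 frames; B emits 24 × 18060 = 433440.
Difference = 61920/143 frames (≈ 433.0070); B is ahead of A.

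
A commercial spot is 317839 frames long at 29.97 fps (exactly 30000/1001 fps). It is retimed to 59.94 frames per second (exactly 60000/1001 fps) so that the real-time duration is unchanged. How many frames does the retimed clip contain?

635678 frames

Target frames = source frames × (target rate / source rate) = 317839 × (60000/1001)/(30000/1001) = 317839 × 2 = 635678.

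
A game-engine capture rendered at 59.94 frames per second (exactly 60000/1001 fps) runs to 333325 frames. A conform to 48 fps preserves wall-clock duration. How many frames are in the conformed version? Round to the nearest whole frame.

Frames at target rate = 333325 × (48) / (60000/1001) = 13346333/50 ≈ 266926.660.
Nearest whole frame: 266927.

266927 frames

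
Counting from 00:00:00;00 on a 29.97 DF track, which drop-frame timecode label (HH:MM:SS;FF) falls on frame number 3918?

Each 10-minute DF block holds 10 × 60 × 30 − 9 × 2 = 17982 frames. 3918 ÷ 17982 → 0 full blocks, remainder 3918.
Within the partial block the first minute is 1800 frames and each further minute 1798, so 2 further minute boundaries passed. Total skipped labels = 18 × 0 + 2 × 2 = 4.
Non-drop label index = 3918 + 4 = 3922; at 30 labels/s that is 00:02:10:22, i.e. DF 00:02:10;22.

00:02:10;22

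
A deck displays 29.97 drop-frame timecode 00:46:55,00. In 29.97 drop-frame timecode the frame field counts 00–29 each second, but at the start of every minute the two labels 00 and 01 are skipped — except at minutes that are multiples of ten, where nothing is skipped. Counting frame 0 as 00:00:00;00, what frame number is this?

84366

As if non-drop at 30 labels/s: (0 × 3600 + 46 × 60 + 55) × 30 + 0 = 84450.
Minute boundaries passed: 46; those not divisible by 10: 46 − 4 = 42; dropped labels = 2 × 42 = 84.
Actual frame index = 84450 − 84 = 84366.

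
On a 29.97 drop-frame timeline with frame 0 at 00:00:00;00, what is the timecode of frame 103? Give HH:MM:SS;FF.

00:00:03;13

Ten DF minutes hold 17982 frames, so frame 103 lies in block 0 (frames 0–17981) with 103 frames into that block.
The block's first minute is 1800 frames and the rest 1798 each; 103 frames reaches minute 0, so 0 × 18 + 0 × 2 = 0 labels have been skipped so far.
Adding those back, label number 103 + 0 = 103 at 30 labels/s is 3 s + 13 f = 0 h 0 min 3 s frame 13, i.e. 00:00:03;13.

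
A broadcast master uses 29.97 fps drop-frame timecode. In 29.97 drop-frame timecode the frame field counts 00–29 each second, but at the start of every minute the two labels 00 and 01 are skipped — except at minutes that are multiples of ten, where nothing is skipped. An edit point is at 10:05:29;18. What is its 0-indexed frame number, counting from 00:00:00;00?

As if non-drop at 30 labels/s: (10 × 3600 + 5 × 60 + 29) × 30 + 18 = 1089888.
Minute boundaries passed: 605; those not divisible by 10: 605 − 60 = 545; dropped labels = 2 × 545 = 1090.
Actual frame index = 1089888 − 1090 = 1088798.

1088798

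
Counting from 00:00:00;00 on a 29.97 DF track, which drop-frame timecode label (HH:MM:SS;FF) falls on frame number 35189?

00:19:34;05

Each 10-minute DF block holds 10 × 60 × 30 − 9 × 2 = 17982 frames. 35189 ÷ 17982 → 1 full block, remainder 17207.
Within the partial block the first minute is 1800 frames and each further minute 1798, so 9 further minute boundaries passed. Total skipped labels = 18 × 1 + 2 × 9 = 36.
Non-drop label index = 35189 + 36 = 35225; at 30 labels/s that is 00:19:34:05, i.e. DF 00:19:34;05.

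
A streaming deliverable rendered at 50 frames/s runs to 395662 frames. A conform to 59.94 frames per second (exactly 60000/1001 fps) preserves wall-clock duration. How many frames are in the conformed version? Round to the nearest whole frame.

474320 frames

Frames at target rate = 395662 × (60000/1001) / (50) = 474794400/1001 ≈ 474320.080.
Nearest whole frame: 474320.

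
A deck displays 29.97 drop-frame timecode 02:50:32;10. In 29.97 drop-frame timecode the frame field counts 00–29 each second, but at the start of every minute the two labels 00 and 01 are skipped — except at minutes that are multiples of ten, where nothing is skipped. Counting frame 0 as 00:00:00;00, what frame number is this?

Complete 10-minute blocks: 17, each 17982 frames → 305694.
Remaining 0 whole minutes in the current block: 0 frames.
Within the current minute: 32 × 30 + 10 = 970. Total = 305694 + 0 + 970 = 306664.

306664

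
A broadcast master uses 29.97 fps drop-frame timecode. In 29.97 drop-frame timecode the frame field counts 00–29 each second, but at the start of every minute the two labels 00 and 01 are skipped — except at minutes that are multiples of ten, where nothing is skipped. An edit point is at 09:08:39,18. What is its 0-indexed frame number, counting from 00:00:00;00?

986600

Complete 10-minute blocks: 54, each 17982 frames → 971028.
Remaining 8 whole minutes in the current block: 1800 + 7 × 1798 = 14386 frames.
Within the current minute: 39 × 30 + 18 − 2 = 1186 (labels ;00/;01 skipped at this minute). Total = 971028 + 14386 + 1186 = 986600.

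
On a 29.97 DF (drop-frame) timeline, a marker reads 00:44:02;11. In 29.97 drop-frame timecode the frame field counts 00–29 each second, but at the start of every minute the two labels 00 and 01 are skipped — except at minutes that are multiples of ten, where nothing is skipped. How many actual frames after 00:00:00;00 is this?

As if non-drop at 30 labels/s: (0 × 3600 + 44 × 60 + 2) × 30 + 11 = 79271.
Minute boundaries passed: 44; those not divisible by 10: 44 − 4 = 40; dropped labels = 2 × 40 = 80.
Actual frame index = 79271 − 80 = 79191.

79191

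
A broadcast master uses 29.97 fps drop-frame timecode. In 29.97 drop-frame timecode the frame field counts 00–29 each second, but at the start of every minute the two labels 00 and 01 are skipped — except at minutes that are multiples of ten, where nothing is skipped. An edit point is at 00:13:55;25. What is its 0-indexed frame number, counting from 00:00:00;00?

25051

Complete 10-minute blocks: 1, each 17982 frames → 17982.
Remaining 3 whole minutes in the current block: 1800 + 2 × 1798 = 5396 frames.
Within the current minute: 55 × 30 + 25 − 2 = 1673 (labels ;00/;01 skipped at this minute). Total = 17982 + 5396 + 1673 = 25051.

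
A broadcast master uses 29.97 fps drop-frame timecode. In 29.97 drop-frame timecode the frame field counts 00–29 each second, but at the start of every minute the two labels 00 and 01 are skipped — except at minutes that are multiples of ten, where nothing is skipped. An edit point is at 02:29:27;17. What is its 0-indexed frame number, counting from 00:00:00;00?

268757

Complete 10-minute blocks: 14, each 17982 frames → 251748.
Remaining 9 whole minutes in the current block: 1800 + 8 × 1798 = 16184 frames.
Within the current minute: 27 × 30 + 17 − 2 = 825 (labels ;00/;01 skipped at this minute). Total = 251748 + 16184 + 825 = 268757.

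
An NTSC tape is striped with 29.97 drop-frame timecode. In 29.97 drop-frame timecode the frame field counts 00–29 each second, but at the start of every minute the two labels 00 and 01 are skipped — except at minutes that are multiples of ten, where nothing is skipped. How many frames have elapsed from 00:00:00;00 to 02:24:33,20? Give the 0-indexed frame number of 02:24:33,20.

259950

As if non-drop at 30 labels/s: (2 × 3600 + 24 × 60 + 33) × 30 + 20 = 260210.
Minute boundaries passed: 144; those not divisible by 10: 144 − 14 = 130; dropped labels = 2 × 130 = 260.
Actual frame index = 260210 − 260 = 259950.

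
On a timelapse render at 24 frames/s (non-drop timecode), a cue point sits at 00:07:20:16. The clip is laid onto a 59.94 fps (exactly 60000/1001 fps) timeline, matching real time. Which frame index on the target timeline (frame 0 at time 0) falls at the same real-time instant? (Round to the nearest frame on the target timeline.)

Source frame index: (0×3600 + 7×60 + 20) × 24 + 16 = 10576.
Real time: 10576 / (24) = 1322/3 s.
Target frame: (1322/3) × (60000/1001) = 26440000/1001 ≈ 26413.586 → 26414.

frame 26414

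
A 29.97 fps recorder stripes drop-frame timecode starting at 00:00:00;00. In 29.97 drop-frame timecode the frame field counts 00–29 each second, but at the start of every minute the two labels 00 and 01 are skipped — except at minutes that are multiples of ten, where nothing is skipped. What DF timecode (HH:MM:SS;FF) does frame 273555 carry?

Ten DF minutes hold 17982 frames, so frame 273555 lies in block 15 (frames 269730–287711) with 3825 frames into that block.
The block's first minute is 1800 frames and the rest 1798 each; 3825 frames reaches minute 2, so 15 × 18 + 2 × 2 = 274 labels have been skipped so far.
Adding those back, label number 273555 + 274 = 273829 at 30 labels/s is 9127 s + 19 f = 2 h 32 min 7 s frame 19, i.e. 02:32:07;19.

02:32:07;19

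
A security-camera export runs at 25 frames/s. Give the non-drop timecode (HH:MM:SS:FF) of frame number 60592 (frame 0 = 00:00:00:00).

00:40:23:17

60592 ÷ 25 = 2423 full seconds, remainder 17 frames.
2423 s = 0 h 40 min 23 s.
Timecode: 00:40:23:17.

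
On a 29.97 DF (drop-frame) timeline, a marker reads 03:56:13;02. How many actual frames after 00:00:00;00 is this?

424766

Complete 10-minute blocks: 23, each 17982 frames → 413586.
Remaining 6 whole minutes in the current block: 1800 + 5 × 1798 = 10790 frames.
Within the current minute: 13 × 30 + 2 − 2 = 390 (labels ;00/;01 skipped at this minute). Total = 413586 + 10790 + 390 = 424766.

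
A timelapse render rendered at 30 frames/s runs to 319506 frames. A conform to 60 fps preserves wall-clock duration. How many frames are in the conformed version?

639012 frames

Target frames = source frames × (target rate / source rate) = 319506 × (60)/(30) = 319506 × 2 = 639012.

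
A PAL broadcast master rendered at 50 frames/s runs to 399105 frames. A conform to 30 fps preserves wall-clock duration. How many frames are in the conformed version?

239463 frames

Target frames = source frames × (target rate / source rate) = 399105 × (30)/(50) = 399105 × 3/5 = 239463.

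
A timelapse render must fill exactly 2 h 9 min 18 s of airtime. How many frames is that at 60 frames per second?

2 h 9 min 18 s = 7758 s.
Frames = 7758 × 60 = 465480.

465480 frames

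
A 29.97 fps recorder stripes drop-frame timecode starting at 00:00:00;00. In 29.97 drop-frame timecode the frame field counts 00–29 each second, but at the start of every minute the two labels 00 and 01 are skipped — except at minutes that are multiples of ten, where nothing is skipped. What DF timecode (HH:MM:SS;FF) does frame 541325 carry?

Each 10-minute DF block holds 10 × 60 × 30 − 9 × 2 = 17982 frames. 541325 ÷ 17982 → 30 full blocks, remainder 1865.
Within the partial block the first minute is 1800 frames and each further minute 1798, so 1 further minute boundary passed. Total skipped labels = 18 × 30 + 2 × 1 = 542.
Non-drop label index = 541325 + 542 = 541867; at 30 labels/s that is 05:01:02:07, i.e. DF 05:01:02;07.

05:01:02;07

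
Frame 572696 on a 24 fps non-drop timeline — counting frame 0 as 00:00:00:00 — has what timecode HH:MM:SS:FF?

572696 ÷ 24 = 23862 full seconds, remainder 8 frames.
23862 s = 6 h 37 min 42 s.
Timecode: 06:37:42:08.

06:37:42:08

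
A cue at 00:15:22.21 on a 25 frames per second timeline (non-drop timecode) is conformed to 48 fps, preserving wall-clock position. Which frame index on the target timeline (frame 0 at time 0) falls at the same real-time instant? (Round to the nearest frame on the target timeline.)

Source frame index: (0×3600 + 15×60 + 22) × 25 + 21 = 23071.
Real time: 23071 / (25) = 23071/25 s.
Target frame: (23071/25) × (48) = 1107408/25 ≈ 44296.320 → 44296.

frame 44296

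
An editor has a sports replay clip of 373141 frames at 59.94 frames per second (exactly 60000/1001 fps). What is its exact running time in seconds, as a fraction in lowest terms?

373514141/60000 seconds

Running time = 373141 ÷ (60000/1001) = 373141 × 1001/60000 = 373514141/60000 s.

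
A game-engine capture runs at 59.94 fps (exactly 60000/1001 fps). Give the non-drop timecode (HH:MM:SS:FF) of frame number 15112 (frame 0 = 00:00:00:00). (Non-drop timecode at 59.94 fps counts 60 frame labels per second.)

15112 ÷ 60 = 251 full seconds, remainder 52 frames.
251 s = 0 h 4 min 11 s.
Timecode: 00:04:11:52.

00:04:11:52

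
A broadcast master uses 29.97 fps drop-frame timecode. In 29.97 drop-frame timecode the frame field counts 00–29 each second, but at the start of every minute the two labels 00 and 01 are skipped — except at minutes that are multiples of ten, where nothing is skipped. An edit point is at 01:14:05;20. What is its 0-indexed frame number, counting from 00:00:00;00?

Complete 10-minute blocks: 7, each 17982 frames → 125874.
Remaining 4 whole minutes in the current block: 1800 + 3 × 1798 = 7194 frames.
Within the current minute: 5 × 30 + 20 − 2 = 168 (labels ;00/;01 skipped at this minute). Total = 125874 + 7194 + 168 = 133236.

133236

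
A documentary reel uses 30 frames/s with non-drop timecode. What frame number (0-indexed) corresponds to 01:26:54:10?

frame 156430

Total seconds to the label: (1 × 3600 + 26 × 60 + 54) = 5214.
Frame index = 5214 × 30 + 10 = 156430.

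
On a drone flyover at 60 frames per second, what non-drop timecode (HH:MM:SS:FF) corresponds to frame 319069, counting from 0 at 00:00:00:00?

319069 ÷ 60 = 5317 full seconds, remainder 49 frames.
5317 s = 1 h 28 min 37 s.
Timecode: 01:28:37:49.

01:28:37:49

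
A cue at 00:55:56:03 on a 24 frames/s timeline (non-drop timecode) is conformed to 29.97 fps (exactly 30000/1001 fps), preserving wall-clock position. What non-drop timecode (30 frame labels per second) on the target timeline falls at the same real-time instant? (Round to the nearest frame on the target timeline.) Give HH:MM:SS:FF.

Source frame index: (0×3600 + 55×60 + 56) × 24 + 3 = 80547.
Real time: 80547 / (24) = 26849/8 s.
Target frame: (26849/8) × (30000/1001) = 100683750/1001 ≈ 100583.167 → 100583.
At 30 labels/s: frame 100583 → 00:55:52:23.

00:55:52:23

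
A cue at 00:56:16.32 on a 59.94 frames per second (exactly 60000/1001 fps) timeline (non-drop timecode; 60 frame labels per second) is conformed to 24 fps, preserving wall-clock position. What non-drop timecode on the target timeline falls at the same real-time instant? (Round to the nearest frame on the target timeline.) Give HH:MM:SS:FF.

Source frame index: (0×3600 + 56×60 + 16) × 60 + 32 = 202592.
Real time: 202592 / (60000/1001) = 6337331/1875 s.
Target frame: (6337331/1875) × (24) = 50698648/625 ≈ 81117.837 → 81118.
At 24 labels/s: frame 81118 → 00:56:19:22.

00:56:19:22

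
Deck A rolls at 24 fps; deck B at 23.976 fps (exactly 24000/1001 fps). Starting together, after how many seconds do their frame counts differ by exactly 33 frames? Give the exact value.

1376.375 seconds

The gap grows by |24000/1001 − 24| = 24/1001 frames per second.
Time for a 33-frame gap: 33 ÷ (24/1001) = 1376.375 s.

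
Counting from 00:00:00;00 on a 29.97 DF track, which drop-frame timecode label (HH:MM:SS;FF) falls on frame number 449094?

Each 10-minute DF block holds 10 × 60 × 30 − 9 × 2 = 17982 frames. 449094 ÷ 17982 → 24 full blocks, remainder 17526.
Within the partial block the first minute is 1800 frames and each further minute 1798, so 9 further minute boundaries passed. Total skipped labels = 18 × 24 + 2 × 9 = 450.
Non-drop label index = 449094 + 450 = 449544; at 30 labels/s that is 04:09:44:24, i.e. DF 04:09:44;24.

04:09:44;24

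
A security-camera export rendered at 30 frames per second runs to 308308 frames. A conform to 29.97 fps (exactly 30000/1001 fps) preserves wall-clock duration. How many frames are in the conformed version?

Target frames = source frames × (target rate / source rate) = 308308 × (30000/1001)/(30) = 308308 × 1000/1001 = 308000.

308000 frames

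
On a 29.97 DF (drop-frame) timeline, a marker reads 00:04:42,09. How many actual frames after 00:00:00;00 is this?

Complete 10-minute blocks: 0, each 17982 frames → 0.
Remaining 4 whole minutes in the current block: 1800 + 3 × 1798 = 7194 frames.
Within the current minute: 42 × 30 + 9 − 2 = 1267 (labels ;00/;01 skipped at this minute). Total = 0 + 7194 + 1267 = 8461.

8461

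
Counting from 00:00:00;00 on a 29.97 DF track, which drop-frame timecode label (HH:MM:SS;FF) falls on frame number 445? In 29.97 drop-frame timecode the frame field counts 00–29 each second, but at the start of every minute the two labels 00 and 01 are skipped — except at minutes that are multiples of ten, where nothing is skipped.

Each 10-minute DF block holds 10 × 60 × 30 − 9 × 2 = 17982 frames. 445 ÷ 17982 → 0 full blocks, remainder 445.
Within the partial block the first minute is 1800 frames and each further minute 1798, so 0 further minute boundaries passed. Total skipped labels = 18 × 0 + 2 × 0 = 0.
Non-drop label index = 445 + 0 = 445; at 30 labels/s that is 00:00:14:25, i.e. DF 00:00:14;25.

00:00:14;25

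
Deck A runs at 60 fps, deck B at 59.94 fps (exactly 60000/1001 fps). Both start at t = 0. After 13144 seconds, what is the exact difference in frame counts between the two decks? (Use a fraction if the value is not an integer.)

A emits 60 × 13144 = 788640 frames; B emits 60000/1001 × 13144 = 788640000/1001.
Difference = 788640/1001 frames (≈ 787.8521); B is behind A.

788640/1001 frames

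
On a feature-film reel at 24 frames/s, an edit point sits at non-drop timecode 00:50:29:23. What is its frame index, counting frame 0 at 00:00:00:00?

frame 72719

Total seconds to the label: (0 × 3600 + 50 × 60 + 29) = 3029.
Frame index = 3029 × 24 + 23 = 72719.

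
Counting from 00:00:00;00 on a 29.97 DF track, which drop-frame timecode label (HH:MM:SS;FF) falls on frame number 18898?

Ten DF minutes hold 17982 frames, so frame 18898 lies in block 1 (frames 17982–35963) with 916 frames into that block.
The block's first minute is 1800 frames and the rest 1798 each; 916 frames reaches minute 0, so 1 × 18 + 0 × 2 = 18 labels have been skipped so far.
Adding those back, label number 18898 + 18 = 18916 at 30 labels/s is 630 s + 16 f = 0 h 10 min 30 s frame 16, i.e. 00:10:30;16.

00:10:30;16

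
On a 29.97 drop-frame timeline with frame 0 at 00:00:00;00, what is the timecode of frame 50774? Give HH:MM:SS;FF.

Each 10-minute DF block holds 10 × 60 × 30 − 9 × 2 = 17982 frames. 50774 ÷ 17982 → 2 full blocks, remainder 14810.
Within the partial block the first minute is 1800 frames and each further minute 1798, so 8 further minute boundaries passed. Total skipped labels = 18 × 2 + 2 × 8 = 52.
Non-drop label index = 50774 + 52 = 50826; at 30 labels/s that is 00:28:14:06, i.e. DF 00:28:14;06.

00:28:14;06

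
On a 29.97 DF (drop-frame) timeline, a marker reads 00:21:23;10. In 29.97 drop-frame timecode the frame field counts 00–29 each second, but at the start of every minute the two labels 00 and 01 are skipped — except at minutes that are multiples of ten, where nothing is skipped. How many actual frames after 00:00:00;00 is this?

Complete 10-minute blocks: 2, each 17982 frames → 35964.
Remaining 1 whole minute in the current block: 1800 + 0 × 1798 = 1800 frames.
Within the current minute: 23 × 30 + 10 − 2 = 698 (labels ;00/;01 skipped at this minute). Total = 35964 + 1800 + 698 = 38462.

38462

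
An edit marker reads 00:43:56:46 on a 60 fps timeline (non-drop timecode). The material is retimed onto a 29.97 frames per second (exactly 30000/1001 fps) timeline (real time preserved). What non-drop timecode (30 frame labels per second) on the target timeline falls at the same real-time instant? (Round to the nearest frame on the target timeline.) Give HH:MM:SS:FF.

Source frame index: (0×3600 + 43×60 + 56) × 60 + 46 = 158206.
Real time: 158206 / (60) = 79103/30 s.
Target frame: (79103/30) × (30000/1001) = 79103000/1001 ≈ 79023.976 → 79024.
At 30 labels/s: frame 79024 → 00:43:54:04.

00:43:54:04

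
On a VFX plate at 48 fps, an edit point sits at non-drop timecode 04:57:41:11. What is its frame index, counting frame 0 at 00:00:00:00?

Total seconds to the label: (4 × 3600 + 57 × 60 + 41) = 17861.
Frame index = 17861 × 48 + 11 = 857339.

frame 857339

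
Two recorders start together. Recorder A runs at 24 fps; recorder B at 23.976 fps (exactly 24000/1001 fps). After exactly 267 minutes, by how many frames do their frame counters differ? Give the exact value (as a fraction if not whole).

267 min = 16020 s.
A emits 24 × 16020 = 384480 frames; B emits 24000/1001 × 16020 = 384480000/1001.
Difference = 384480/1001 frames (≈ 384.0959); B is behind A.

384480/1001 frames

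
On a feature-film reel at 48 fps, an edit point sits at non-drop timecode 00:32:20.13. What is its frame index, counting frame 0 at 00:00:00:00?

Total seconds to the label: (0 × 3600 + 32 × 60 + 20) = 1940.
Frame index = 1940 × 48 + 13 = 93133.

93133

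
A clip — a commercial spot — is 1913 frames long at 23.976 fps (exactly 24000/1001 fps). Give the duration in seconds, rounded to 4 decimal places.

79.7880 seconds

Running time = 1913 × 1001/24000 = 1914913/24000 s ≈ 79.7880 s.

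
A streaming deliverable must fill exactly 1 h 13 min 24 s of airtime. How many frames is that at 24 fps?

105696 frames

1 h 13 min 24 s = 4404 s.
Frames = 4404 × 24 = 105696.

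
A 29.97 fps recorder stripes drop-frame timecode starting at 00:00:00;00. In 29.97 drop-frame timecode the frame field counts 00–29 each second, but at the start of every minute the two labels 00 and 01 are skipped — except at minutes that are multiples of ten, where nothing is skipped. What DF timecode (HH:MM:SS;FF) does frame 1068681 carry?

Ten DF minutes hold 17982 frames, so frame 1068681 lies in block 59 (frames 1060938–1078919) with 7743 frames into that block.
The block's first minute is 1800 frames and the rest 1798 each; 7743 frames reaches minute 4, so 59 × 18 + 4 × 2 = 1070 labels have been skipped so far.
Adding those back, label number 1068681 + 1070 = 1069751 at 30 labels/s is 35658 s + 11 f = 9 h 54 min 18 s frame 11, i.e. 09:54:18;11.

09:54:18;11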